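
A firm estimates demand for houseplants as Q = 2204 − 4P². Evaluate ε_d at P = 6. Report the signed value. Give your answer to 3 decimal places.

At P = 6, Q = 2060.
dQ/dP = −8P = -48.
ε = (dQ/dP)(P/Q) = (-48)(6/2060).
|ε| < 1, so demand is inelastic at this price.

-0.140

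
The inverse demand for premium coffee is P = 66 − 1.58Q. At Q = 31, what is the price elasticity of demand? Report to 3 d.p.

-0.347

At Q = 31, P = 66 − 1.58(31) = 17.02.
dP/dQ = −1.58, so dQ/dP = 1/(−1.58) = -0.633.
ε = (dQ/dP)(P/Q) = (-0.633)(17.02/31).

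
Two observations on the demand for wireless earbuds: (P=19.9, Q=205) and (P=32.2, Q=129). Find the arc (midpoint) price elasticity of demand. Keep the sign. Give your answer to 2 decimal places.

ΔQ = 129 − 205 = -76; ΔP = 32.2 − 19.9 = 12.3.
Midpoints: P̄ = 26.05, Q̄ = 167.0.
ε = (ΔQ/ΔP)(P̄/Q̄) = (-76/12.3)(26.05/167.0).

-0.96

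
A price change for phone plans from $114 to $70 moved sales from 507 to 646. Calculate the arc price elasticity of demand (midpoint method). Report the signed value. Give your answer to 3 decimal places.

-0.504

ΔQ = 646 − 507 = 139; ΔP = 70 − 114 = -44.
Midpoints: P̄ = 92.00, Q̄ = 576.5.
ε = (ΔQ/ΔP)(P̄/Q̄) = (139/-44)(92.00/576.5).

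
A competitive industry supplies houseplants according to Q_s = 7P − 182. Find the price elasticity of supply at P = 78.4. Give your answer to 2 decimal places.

1.50

At P = 78.4, Q_s = 366.80.
dQ_s/dP = 7.
ε_s = (dQ_s/dP)(P/Q_s) = (7)(78.4/366.80).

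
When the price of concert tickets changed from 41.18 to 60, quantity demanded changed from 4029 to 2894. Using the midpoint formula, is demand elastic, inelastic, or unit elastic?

Arc ε ≈ -0.881.
|ε| = 0.88 < 1.

inelastic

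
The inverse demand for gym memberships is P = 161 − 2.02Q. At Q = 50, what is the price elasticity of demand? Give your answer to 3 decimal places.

-0.594

At Q = 50, P = 161 − 2.02(50) = 60.00.
dP/dQ = −2.02, so dQ/dP = 1/(−2.02) = -0.495.
ε = (dQ/dP)(P/Q) = (-0.495)(60.00/50).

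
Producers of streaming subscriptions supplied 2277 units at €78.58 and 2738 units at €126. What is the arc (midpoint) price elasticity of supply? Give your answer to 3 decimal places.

0.397

ΔQ = 2738 − 2277 = 461; ΔP = 126 − 78.58 = 47.42.
Midpoints: P̄ = 102.29, Q̄ = 2507.5.
ε_s = (ΔQ/ΔP)(P̄/Q̄) = (461/47.42)(102.29/2507.5).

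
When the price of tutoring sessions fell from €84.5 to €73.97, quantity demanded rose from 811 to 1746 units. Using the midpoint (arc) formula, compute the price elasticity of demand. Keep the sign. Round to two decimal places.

ΔQ = 1746 − 811 = 935; ΔP = 73.97 − 84.5 = -10.53.
Midpoints: P̄ = 79.23, Q̄ = 1278.5.
ε = (ΔQ/ΔP)(P̄/Q̄) = (935/-10.53)(79.23/1278.5).

-5.50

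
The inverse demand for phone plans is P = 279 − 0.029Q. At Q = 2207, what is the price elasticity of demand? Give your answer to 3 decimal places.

At Q = 2207, P = 279 − 0.029(2207) = 215.00.
dP/dQ = −0.029, so dQ/dP = 1/(−0.029) = -34.483.
ε = (dQ/dP)(P/Q) = (-34.483)(215.00/2207).

-3.359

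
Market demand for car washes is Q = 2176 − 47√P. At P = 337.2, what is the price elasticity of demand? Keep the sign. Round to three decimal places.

At P = 337.2, Q = 1312.939.
dQ/dP = −47/(2√P) = -1.280.
ε = (dQ/dP)(P/Q) = (-1.280)(337.2/1312.939).

-0.329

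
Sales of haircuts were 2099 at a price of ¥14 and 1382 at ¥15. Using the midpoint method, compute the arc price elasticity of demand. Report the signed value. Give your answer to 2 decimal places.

ΔQ = 1382 − 2099 = -717; ΔP = 15 − 14 = 1.
Midpoints: P̄ = 14.50, Q̄ = 1740.5.
ε = (ΔQ/ΔP)(P̄/Q̄) = (-717/1)(14.50/1740.5).

-5.97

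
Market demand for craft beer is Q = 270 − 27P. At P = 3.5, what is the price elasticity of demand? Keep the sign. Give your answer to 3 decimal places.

-0.538

At P = 3.5, Q = 175.500.
dQ/dP = −27.
ε = (dQ/dP)(P/Q) = (-27)(3.5/175.500).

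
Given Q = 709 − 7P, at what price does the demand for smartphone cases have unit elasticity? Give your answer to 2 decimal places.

For linear demand Q = a − bP, ε = −bP/(a − bP). |ε| = 1 when bP = a − bP, i.e. P = a/(2b).
P = 709/(2·7) = 709/14 = 50.6429.

50.64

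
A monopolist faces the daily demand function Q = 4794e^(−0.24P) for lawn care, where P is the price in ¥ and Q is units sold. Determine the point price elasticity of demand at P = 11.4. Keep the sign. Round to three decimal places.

-2.736

At P = 11.4, Q = 310.791.
dQ/dP = −0.24·4794e^(−0.24P) = −0.24Q = -74.590.
ε = (dQ/dP)(P/Q) = (-74.590)(11.4/310.791).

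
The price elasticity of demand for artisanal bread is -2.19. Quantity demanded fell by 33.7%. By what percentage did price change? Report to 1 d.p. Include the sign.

15.4%

%ΔP ≈ %ΔQ / ε = (-33.7%)/(-2.19) = 15.39%.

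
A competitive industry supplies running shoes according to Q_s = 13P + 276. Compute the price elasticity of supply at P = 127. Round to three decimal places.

0.857

At P = 127, Q_s = 1927.
dQ_s/dP = 13.
ε_s = (dQ_s/dP)(P/Q_s) = (13)(127/1927).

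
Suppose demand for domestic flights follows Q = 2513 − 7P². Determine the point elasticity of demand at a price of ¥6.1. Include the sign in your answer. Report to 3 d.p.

-0.231

At P = 6.1, Q = 2252.530.
dQ/dP = −14P = -85.400.
ε = (dQ/dP)(P/Q) = (-85.400)(6.1/2252.530).
|ε| < 1, so demand is inelastic at this price.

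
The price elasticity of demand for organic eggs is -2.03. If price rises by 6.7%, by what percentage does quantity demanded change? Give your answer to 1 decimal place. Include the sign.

%ΔQ ≈ ε × %ΔP = (-2.03)(6.7%) = -13.60%.

-13.6%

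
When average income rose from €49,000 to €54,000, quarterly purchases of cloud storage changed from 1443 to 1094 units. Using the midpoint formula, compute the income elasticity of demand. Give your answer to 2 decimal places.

ΔQ = -349, ΔI = 5000. Midpoints: Ī = 51,500, Q̄ = 1268.5.
ε_I = (ΔQ/ΔI)(Ī/Q̄) = (-349/5000)(51500/1268.5).

-2.83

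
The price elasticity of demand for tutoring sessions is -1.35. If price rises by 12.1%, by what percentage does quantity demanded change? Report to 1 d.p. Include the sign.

-16.3%

%ΔQ ≈ ε × %ΔP = (-1.35)(12.1%) = -16.34%.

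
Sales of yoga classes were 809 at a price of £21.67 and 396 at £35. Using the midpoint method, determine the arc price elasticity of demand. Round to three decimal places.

ΔQ = 396 − 809 = -413; ΔP = 35 − 21.67 = 13.33.
Midpoints: P̄ = 28.34, Q̄ = 602.5.
ε = (ΔQ/ΔP)(P̄/Q̄) = (-413/13.33)(28.34/602.5).

-1.457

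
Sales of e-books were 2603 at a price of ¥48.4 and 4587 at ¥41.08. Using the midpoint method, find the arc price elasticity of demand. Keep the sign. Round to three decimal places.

-3.373

ΔQ = 4587 − 2603 = 1984; ΔP = 41.08 − 48.4 = -7.32.
Midpoints: P̄ = 44.74, Q̄ = 3595.0.
ε = (ΔQ/ΔP)(P̄/Q̄) = (1984/-7.32)(44.74/3595.0).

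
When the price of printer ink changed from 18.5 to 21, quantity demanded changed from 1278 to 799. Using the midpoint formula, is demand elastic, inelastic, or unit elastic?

elastic

Arc ε ≈ -3.644.
|ε| = 3.64 > 1.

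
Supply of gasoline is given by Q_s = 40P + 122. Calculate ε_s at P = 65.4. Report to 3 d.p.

0.955

At P = 65.4, Q_s = 2738.
dQ_s/dP = 40.
ε_s = (dQ_s/dP)(P/Q_s) = (40)(65.4/2738).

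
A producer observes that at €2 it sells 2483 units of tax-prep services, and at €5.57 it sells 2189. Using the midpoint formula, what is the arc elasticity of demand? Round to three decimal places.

-0.133

ΔQ = 2189 − 2483 = -294; ΔP = 5.57 − 2 = 3.57.
Midpoints: P̄ = 3.79, Q̄ = 2336.0.
ε = (ΔQ/ΔP)(P̄/Q̄) = (-294/3.57)(3.79/2336.0).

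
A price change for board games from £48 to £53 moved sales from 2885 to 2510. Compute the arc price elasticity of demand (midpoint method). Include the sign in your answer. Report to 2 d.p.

-1.40

ΔQ = 2510 − 2885 = -375; ΔP = 53 − 48 = 5.
Midpoints: P̄ = 50.50, Q̄ = 2697.5.
ε = (ΔQ/ΔP)(P̄/Q̄) = (-375/5)(50.50/2697.5).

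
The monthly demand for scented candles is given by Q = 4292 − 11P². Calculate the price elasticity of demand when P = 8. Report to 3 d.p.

At P = 8, Q = 3588.
dQ/dP = −22P = -176.
ε = (dQ/dP)(P/Q) = (-176)(8/3588).
|ε| < 1, so demand is inelastic at this price.

-0.392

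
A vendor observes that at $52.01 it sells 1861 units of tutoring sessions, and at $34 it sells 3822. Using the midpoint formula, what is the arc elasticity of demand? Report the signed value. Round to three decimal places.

ΔQ = 3822 − 1861 = 1961; ΔP = 34 − 52.01 = -18.01.
Midpoints: P̄ = 43.00, Q̄ = 2841.5.
ε = (ΔQ/ΔP)(P̄/Q̄) = (1961/-18.01)(43.00/2841.5).

-1.648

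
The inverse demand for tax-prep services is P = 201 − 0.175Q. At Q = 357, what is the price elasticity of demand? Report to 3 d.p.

-2.217

At Q = 357, P = 201 − 0.175(357) = 138.53.
dP/dQ = −0.175, so dQ/dP = 1/(−0.175) = -5.714.
ε = (dQ/dP)(P/Q) = (-5.714)(138.53/357).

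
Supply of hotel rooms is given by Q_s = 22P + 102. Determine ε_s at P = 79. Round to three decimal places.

0.945

At P = 79, Q_s = 1840.
dQ_s/dP = 22.
ε_s = (dQ_s/dP)(P/Q_s) = (22)(79/1840).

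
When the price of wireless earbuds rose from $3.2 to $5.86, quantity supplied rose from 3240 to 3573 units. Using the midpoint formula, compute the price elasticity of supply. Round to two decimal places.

0.17

ΔQ = 3573 − 3240 = 333; ΔP = 5.86 − 3.2 = 2.66.
Midpoints: P̄ = 4.53, Q̄ = 3406.5.
ε_s = (ΔQ/ΔP)(P̄/Q̄) = (333/2.66)(4.53/3406.5).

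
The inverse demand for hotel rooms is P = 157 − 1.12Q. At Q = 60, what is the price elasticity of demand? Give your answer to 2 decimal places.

At Q = 60, P = 157 − 1.12(60) = 89.80.
dP/dQ = −1.12, so dQ/dP = 1/(−1.12) = -0.893.
ε = (dQ/dP)(P/Q) = (-0.893)(89.80/60).

-1.34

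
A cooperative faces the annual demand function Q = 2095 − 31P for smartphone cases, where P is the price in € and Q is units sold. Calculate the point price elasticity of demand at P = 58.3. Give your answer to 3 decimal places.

At P = 58.3, Q = 287.700.
dQ/dP = −31.
ε = (dQ/dP)(P/Q) = (-31)(58.3/287.700).

-6.282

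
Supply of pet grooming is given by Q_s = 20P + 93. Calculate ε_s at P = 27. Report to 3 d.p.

0.853

At P = 27, Q_s = 633.
dQ_s/dP = 20.
ε_s = (dQ_s/dP)(P/Q_s) = (20)(27/633).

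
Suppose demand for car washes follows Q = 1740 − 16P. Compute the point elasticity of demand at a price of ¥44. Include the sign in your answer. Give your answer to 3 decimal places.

-0.680

At P = 44, Q = 1036.
dQ/dP = −16.
ε = (dQ/dP)(P/Q) = (-16)(44/1036).
|ε| < 1, so demand is inelastic at this price.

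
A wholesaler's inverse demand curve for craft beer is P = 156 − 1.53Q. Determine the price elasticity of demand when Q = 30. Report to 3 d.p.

-2.399

At Q = 30, P = 156 − 1.53(30) = 110.10.
dP/dQ = −1.53, so dQ/dP = 1/(−1.53) = -0.654.
ε = (dQ/dP)(P/Q) = (-0.654)(110.10/30).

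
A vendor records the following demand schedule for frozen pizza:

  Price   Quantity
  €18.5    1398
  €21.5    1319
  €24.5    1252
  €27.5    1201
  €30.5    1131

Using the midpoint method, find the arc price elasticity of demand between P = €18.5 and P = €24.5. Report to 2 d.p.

-0.39

At P = 18.5, Q = 1398; at P = 24.5, Q = 1252.
ΔQ = -146, ΔP = 6.0. Midpoints: P̄ = 21.50, Q̄ = 1325.0.
ε = (ΔQ/ΔP)(P̄/Q̄) = (-146/6.0)(21.50/1325.0).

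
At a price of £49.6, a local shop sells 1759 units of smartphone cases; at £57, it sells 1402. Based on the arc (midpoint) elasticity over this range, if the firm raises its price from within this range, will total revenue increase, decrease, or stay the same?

decrease

Arc ε = (-357/7.4)(53.30/1580.5) ≈ -1.627.
|ε| = 1.63 > 1, so demand is elastic. A price rise therefore reduces total revenue.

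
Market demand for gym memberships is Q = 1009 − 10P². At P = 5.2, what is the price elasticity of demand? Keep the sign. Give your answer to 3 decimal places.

At P = 5.2, Q = 738.600.
dQ/dP = −20P = -104.
ε = (dQ/dP)(P/Q) = (-104)(5.2/738.600).
|ε| < 1, so demand is inelastic at this price.

-0.732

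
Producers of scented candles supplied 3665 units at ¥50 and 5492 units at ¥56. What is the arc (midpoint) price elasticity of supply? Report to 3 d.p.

3.525

ΔQ = 5492 − 3665 = 1827; ΔP = 56 − 50 = 6.
Midpoints: P̄ = 53.00, Q̄ = 4578.5.
ε_s = (ΔQ/ΔP)(P̄/Q̄) = (1827/6)(53.00/4578.5).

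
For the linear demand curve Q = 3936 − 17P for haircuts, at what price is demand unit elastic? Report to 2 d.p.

For linear demand Q = a − bP, ε = −bP/(a − bP). |ε| = 1 when bP = a − bP, i.e. P = a/(2b).
P = 3936/(2·17) = 3936/34 = 115.7647.

115.76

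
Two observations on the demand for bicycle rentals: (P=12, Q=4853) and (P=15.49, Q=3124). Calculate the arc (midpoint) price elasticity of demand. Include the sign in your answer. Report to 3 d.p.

-1.707

ΔQ = 3124 − 4853 = -1729; ΔP = 15.49 − 12 = 3.49.
Midpoints: P̄ = 13.75, Q̄ = 3988.5.
ε = (ΔQ/ΔP)(P̄/Q̄) = (-1729/3.49)(13.75/3988.5).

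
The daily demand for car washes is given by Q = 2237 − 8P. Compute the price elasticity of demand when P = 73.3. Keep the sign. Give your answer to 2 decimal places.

-0.36

At P = 73.3, Q = 1650.600.
dQ/dP = −8.
ε = (dQ/dP)(P/Q) = (-8)(73.3/1650.600).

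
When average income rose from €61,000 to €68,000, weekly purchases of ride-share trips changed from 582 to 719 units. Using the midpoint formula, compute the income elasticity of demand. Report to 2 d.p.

1.94

ΔQ = 137, ΔI = 7000. Midpoints: Ī = 64,500, Q̄ = 650.5.
ε_I = (ΔQ/ΔI)(Ī/Q̄) = (137/7000)(64500/650.5).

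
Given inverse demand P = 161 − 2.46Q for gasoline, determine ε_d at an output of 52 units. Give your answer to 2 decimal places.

At Q = 52, P = 161 − 2.46(52) = 33.08.
dP/dQ = −2.46, so dQ/dP = 1/(−2.46) = -0.407.
ε = (dQ/dP)(P/Q) = (-0.407)(33.08/52).

-0.26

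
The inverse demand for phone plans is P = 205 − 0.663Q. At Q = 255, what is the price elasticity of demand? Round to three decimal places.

At Q = 255, P = 205 − 0.663(255) = 35.94.
dP/dQ = −0.663, so dQ/dP = 1/(−0.663) = -1.508.
ε = (dQ/dP)(P/Q) = (-1.508)(35.94/255).

-0.213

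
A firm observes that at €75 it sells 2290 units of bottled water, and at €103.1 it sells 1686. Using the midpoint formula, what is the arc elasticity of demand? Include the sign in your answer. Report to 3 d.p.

-0.963

ΔQ = 1686 − 2290 = -604; ΔP = 103.1 − 75 = 28.1.
Midpoints: P̄ = 89.05, Q̄ = 1988.0.
ε = (ΔQ/ΔP)(P̄/Q̄) = (-604/28.1)(89.05/1988.0).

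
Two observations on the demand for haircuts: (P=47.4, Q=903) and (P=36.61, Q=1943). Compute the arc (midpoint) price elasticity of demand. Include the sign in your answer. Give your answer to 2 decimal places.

-2.85

ΔQ = 1943 − 903 = 1040; ΔP = 36.61 − 47.4 = -10.79.
Midpoints: P̄ = 42.00, Q̄ = 1423.0.
ε = (ΔQ/ΔP)(P̄/Q̄) = (1040/-10.79)(42.00/1423.0).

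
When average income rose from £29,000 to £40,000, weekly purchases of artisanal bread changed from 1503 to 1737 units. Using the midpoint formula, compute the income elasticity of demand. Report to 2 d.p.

0.45

ΔQ = 234, ΔI = 11000. Midpoints: Ī = 34,500, Q̄ = 1620.0.
ε_I = (ΔQ/ΔI)(Ī/Q̄) = (234/11000)(34500/1620.0).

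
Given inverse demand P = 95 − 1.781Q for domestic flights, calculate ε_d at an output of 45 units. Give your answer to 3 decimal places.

-0.185

At Q = 45, P = 95 − 1.781(45) = 14.86.
dP/dQ = −1.781, so dQ/dP = 1/(−1.781) = -0.561.
ε = (dQ/dP)(P/Q) = (-0.561)(14.86/45).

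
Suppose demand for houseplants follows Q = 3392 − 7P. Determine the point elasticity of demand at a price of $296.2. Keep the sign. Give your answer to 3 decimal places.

At P = 296.2, Q = 1318.600.
dQ/dP = −7.
ε = (dQ/dP)(P/Q) = (-7)(296.2/1318.600).

-1.572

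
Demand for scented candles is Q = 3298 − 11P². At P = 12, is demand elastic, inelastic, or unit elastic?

Q = 1714, dQ/dP = -264.
ε = (dQ/dP)(P/Q) ≈ -1.848.
|ε| = 1.85 > 1.

elastic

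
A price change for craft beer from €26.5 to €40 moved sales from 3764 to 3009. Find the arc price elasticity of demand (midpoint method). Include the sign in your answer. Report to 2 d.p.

ΔQ = 3009 − 3764 = -755; ΔP = 40 − 26.5 = 13.5.
Midpoints: P̄ = 33.25, Q̄ = 3386.5.
ε = (ΔQ/ΔP)(P̄/Q̄) = (-755/13.5)(33.25/3386.5).

-0.55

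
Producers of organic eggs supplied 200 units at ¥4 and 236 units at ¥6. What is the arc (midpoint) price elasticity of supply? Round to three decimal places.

ΔQ = 236 − 200 = 36; ΔP = 6 − 4 = 2.
Midpoints: P̄ = 5.00, Q̄ = 218.0.
ε_s = (ΔQ/ΔP)(P̄/Q̄) = (36/2)(5.00/218.0).

0.413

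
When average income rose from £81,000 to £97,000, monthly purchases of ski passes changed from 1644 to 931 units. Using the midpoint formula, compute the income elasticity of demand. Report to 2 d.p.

-3.08

ΔQ = -713, ΔI = 16000. Midpoints: Ī = 89,000, Q̄ = 1287.5.
ε_I = (ΔQ/ΔI)(Ī/Q̄) = (-713/16000)(89000/1287.5).
ε_I < 0, so the good is inferior.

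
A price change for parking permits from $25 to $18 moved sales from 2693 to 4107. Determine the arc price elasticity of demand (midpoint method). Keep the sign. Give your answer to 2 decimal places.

-1.28

ΔQ = 4107 − 2693 = 1414; ΔP = 18 − 25 = -7.
Midpoints: P̄ = 21.50, Q̄ = 3400.0.
ε = (ΔQ/ΔP)(P̄/Q̄) = (1414/-7)(21.50/3400.0).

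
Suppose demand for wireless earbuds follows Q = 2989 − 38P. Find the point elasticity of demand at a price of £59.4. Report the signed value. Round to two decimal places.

-3.08

At P = 59.4, Q = 731.800.
dQ/dP = −38.
ε = (dQ/dP)(P/Q) = (-38)(59.4/731.800).
|ε| > 1, so demand is elastic at this price.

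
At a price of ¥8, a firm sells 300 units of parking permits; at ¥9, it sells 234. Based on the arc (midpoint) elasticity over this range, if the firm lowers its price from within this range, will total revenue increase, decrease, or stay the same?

increase

Arc ε = (-66/1)(8.50/267.0) ≈ -2.101.
|ε| = 2.10 > 1, so demand is elastic. A price cut therefore raises total revenue.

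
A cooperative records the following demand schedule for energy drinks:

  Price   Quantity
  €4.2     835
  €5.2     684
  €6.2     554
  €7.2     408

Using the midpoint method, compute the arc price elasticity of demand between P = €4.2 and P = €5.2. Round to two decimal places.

-0.93

At P = 4.2, Q = 835; at P = 5.2, Q = 684.
ΔQ = -151, ΔP = 1.0. Midpoints: P̄ = 4.70, Q̄ = 759.5.
ε = (ΔQ/ΔP)(P̄/Q̄) = (-151/1.0)(4.70/759.5).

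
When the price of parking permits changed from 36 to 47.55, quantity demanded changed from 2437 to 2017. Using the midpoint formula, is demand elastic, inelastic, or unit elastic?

inelastic

Arc ε ≈ -0.682.
|ε| = 0.68 < 1.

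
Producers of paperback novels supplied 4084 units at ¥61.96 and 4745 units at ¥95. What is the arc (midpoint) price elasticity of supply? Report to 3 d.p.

0.356

ΔQ = 4745 − 4084 = 661; ΔP = 95 − 61.96 = 33.04.
Midpoints: P̄ = 78.48, Q̄ = 4414.5.
ε_s = (ΔQ/ΔP)(P̄/Q̄) = (661/33.04)(78.48/4414.5).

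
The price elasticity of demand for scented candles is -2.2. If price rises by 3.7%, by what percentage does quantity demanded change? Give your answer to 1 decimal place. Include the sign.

-8.1%

%ΔQ ≈ ε × %ΔP = (-2.2)(3.7%) = -8.14%.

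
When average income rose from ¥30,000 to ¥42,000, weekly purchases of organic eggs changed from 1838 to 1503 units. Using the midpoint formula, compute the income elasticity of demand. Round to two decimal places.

ΔQ = -335, ΔI = 12000. Midpoints: Ī = 36,000, Q̄ = 1670.5.
ε_I = (ΔQ/ΔI)(Ī/Q̄) = (-335/12000)(36000/1670.5).
ε_I < 0, so the good is inferior.

-0.60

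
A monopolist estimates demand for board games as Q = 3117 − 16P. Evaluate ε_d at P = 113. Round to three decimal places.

At P = 113, Q = 1309.
dQ/dP = −16.
ε = (dQ/dP)(P/Q) = (-16)(113/1309).

-1.381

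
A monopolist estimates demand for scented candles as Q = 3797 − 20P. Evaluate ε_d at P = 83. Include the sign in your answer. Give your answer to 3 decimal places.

At P = 83, Q = 2137.
dQ/dP = −20.
ε = (dQ/dP)(P/Q) = (-20)(83/2137).
|ε| < 1, so demand is inelastic at this price.

-0.777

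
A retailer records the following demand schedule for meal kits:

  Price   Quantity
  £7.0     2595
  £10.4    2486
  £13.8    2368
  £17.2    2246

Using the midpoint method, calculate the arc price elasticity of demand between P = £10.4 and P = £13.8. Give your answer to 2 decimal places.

-0.17

At P = 10.4, Q = 2486; at P = 13.8, Q = 2368.
ΔQ = -118, ΔP = 3.4. Midpoints: P̄ = 12.10, Q̄ = 2427.0.
ε = (ΔQ/ΔP)(P̄/Q̄) = (-118/3.4)(12.10/2427.0).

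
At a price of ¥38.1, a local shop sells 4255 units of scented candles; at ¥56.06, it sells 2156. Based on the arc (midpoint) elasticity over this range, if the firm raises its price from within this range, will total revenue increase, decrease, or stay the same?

Arc ε = (-2099/17.96)(47.08/3205.5) ≈ -1.717.
|ε| = 1.72 > 1, so demand is elastic. A price rise therefore reduces total revenue.

decrease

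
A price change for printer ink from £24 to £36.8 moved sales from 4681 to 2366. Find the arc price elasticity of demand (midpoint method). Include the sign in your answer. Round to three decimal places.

ΔQ = 2366 − 4681 = -2315; ΔP = 36.8 − 24 = 12.8.
Midpoints: P̄ = 30.40, Q̄ = 3523.5.
ε = (ΔQ/ΔP)(P̄/Q̄) = (-2315/12.8)(30.40/3523.5).

-1.560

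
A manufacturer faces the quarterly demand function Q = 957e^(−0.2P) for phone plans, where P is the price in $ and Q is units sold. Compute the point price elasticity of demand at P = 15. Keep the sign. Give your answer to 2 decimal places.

-3.00

At P = 15, Q = 47.646.
dQ/dP = −0.2·957e^(−0.2P) = −0.2Q = -9.529.
ε = (dQ/dP)(P/Q) = (-9.529)(15/47.646).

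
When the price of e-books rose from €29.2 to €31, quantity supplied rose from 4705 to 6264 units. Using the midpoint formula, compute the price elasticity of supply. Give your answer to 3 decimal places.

4.753

ΔQ = 6264 − 4705 = 1559; ΔP = 31 − 29.2 = 1.8.
Midpoints: P̄ = 30.10, Q̄ = 5484.5.
ε_s = (ΔQ/ΔP)(P̄/Q̄) = (1559/1.8)(30.10/5484.5).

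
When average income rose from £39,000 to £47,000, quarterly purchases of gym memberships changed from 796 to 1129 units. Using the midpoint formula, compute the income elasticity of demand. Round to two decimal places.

1.86

ΔQ = 333, ΔI = 8000. Midpoints: Ī = 43,000, Q̄ = 962.5.
ε_I = (ΔQ/ΔI)(Ī/Q̄) = (333/8000)(43000/962.5).
ε_I > 0, so the good is normal.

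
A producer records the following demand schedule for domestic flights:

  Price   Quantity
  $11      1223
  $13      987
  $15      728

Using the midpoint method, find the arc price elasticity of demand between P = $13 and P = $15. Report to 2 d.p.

At P = 13, Q = 987; at P = 15, Q = 728.
ΔQ = -259, ΔP = 2. Midpoints: P̄ = 14.00, Q̄ = 857.5.
ε = (ΔQ/ΔP)(P̄/Q̄) = (-259/2)(14.00/857.5).

-2.11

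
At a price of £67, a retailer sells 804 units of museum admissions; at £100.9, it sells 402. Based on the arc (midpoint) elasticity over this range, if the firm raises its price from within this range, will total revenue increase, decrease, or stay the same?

Arc ε = (-402/33.9)(83.95/603.0) ≈ -1.651.
|ε| = 1.65 > 1, so demand is elastic. A price rise therefore reduces total revenue.

decrease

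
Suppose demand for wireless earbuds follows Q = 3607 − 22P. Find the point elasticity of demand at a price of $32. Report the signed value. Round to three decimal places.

-0.243

At P = 32, Q = 2903.
dQ/dP = −22.
ε = (dQ/dP)(P/Q) = (-22)(32/2903).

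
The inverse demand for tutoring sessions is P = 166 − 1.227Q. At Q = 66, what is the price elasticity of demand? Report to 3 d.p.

-1.050

At Q = 66, P = 166 − 1.227(66) = 85.02.
dP/dQ = −1.227, so dQ/dP = 1/(−1.227) = -0.815.
ε = (dQ/dP)(P/Q) = (-0.815)(85.02/66).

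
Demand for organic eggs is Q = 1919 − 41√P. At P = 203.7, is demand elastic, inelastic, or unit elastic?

Q = 1333.834, dQ/dP = -1.436.
ε = (dQ/dP)(P/Q) ≈ -0.219.
|ε| = 0.22 < 1.

inelastic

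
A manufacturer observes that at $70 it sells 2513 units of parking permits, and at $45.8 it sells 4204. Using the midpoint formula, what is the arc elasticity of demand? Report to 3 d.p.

ΔQ = 4204 − 2513 = 1691; ΔP = 45.8 − 70 = -24.2.
Midpoints: P̄ = 57.90, Q̄ = 3358.5.
ε = (ΔQ/ΔP)(P̄/Q̄) = (1691/-24.2)(57.90/3358.5).

-1.205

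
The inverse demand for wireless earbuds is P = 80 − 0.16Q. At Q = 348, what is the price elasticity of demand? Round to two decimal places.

-0.44

At Q = 348, P = 80 − 0.16(348) = 24.32.
dP/dQ = −0.16, so dQ/dP = 1/(−0.16) = -6.250.
ε = (dQ/dP)(P/Q) = (-6.250)(24.32/348).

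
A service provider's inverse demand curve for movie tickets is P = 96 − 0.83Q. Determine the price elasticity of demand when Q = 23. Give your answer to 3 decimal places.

At Q = 23, P = 96 − 0.83(23) = 76.91.
dP/dQ = −0.83, so dQ/dP = 1/(−0.83) = -1.205.
ε = (dQ/dP)(P/Q) = (-1.205)(76.91/23).

-4.029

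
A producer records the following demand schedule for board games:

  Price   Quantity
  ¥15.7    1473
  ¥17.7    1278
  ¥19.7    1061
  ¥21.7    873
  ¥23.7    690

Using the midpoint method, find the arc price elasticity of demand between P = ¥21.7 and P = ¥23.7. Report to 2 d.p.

At P = 21.7, Q = 873; at P = 23.7, Q = 690.
ΔQ = -183, ΔP = 2.0. Midpoints: P̄ = 22.70, Q̄ = 781.5.
ε = (ΔQ/ΔP)(P̄/Q̄) = (-183/2.0)(22.70/781.5).

-2.66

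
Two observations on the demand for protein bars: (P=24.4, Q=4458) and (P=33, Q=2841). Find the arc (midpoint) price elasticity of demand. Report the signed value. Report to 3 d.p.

ΔQ = 2841 − 4458 = -1617; ΔP = 33 − 24.4 = 8.6.
Midpoints: P̄ = 28.70, Q̄ = 3649.5.
ε = (ΔQ/ΔP)(P̄/Q̄) = (-1617/8.6)(28.70/3649.5).

-1.479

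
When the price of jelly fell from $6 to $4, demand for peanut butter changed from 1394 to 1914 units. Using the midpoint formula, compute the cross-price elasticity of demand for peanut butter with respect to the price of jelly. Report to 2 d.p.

-0.79

ΔQ_x = 1914 − 1394 = 520; ΔP_y = 4 − 6 = -2.
Midpoints: P̄_y = 5.00, Q̄_x = 1654.0.
ε_xy = (ΔQ_x/ΔP_y)(P̄_y/Q̄_x) = (520/-2)(5.00/1654.0).
ε_xy < 0, so the goods are complements.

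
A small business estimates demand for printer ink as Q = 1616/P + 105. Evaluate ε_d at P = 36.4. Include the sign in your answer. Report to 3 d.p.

-0.297

At P = 36.4, Q = 149.396.
dQ/dP = −1616/P² = -1.220.
ε = (dQ/dP)(P/Q) = (-1.220)(36.4/149.396).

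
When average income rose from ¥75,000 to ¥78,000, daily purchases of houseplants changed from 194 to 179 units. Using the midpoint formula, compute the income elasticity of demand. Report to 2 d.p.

ΔQ = -15, ΔI = 3000. Midpoints: Ī = 76,500, Q̄ = 186.5.
ε_I = (ΔQ/ΔI)(Ī/Q̄) = (-15/3000)(76500/186.5).
ε_I < 0, so the good is inferior.

-2.05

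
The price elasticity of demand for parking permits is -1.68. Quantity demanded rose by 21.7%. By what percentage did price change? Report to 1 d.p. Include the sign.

-12.9%

%ΔP ≈ %ΔQ / ε = (21.7%)/(-1.68) = -12.92%.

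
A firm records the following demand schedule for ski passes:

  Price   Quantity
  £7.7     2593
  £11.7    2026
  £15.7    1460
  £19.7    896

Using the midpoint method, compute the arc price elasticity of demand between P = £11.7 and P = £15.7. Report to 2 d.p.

At P = 11.7, Q = 2026; at P = 15.7, Q = 1460.
ΔQ = -566, ΔP = 4.0. Midpoints: P̄ = 13.70, Q̄ = 1743.0.
ε = (ΔQ/ΔP)(P̄/Q̄) = (-566/4.0)(13.70/1743.0).

-1.11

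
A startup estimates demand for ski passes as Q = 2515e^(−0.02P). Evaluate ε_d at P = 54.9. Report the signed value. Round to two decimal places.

At P = 54.9, Q = 838.847.
dQ/dP = −0.02·2515e^(−0.02P) = −0.02Q = -16.777.
ε = (dQ/dP)(P/Q) = (-16.777)(54.9/838.847).
|ε| > 1, so demand is elastic at this price.

-1.10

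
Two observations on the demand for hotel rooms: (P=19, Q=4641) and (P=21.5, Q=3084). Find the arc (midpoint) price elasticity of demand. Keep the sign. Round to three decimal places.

-3.265

ΔQ = 3084 − 4641 = -1557; ΔP = 21.5 − 19 = 2.5.
Midpoints: P̄ = 20.25, Q̄ = 3862.5.
ε = (ΔQ/ΔP)(P̄/Q̄) = (-1557/2.5)(20.25/3862.5).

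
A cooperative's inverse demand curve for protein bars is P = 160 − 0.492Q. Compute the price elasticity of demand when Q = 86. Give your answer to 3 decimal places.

-2.781

At Q = 86, P = 160 − 0.492(86) = 117.69.
dP/dQ = −0.492, so dQ/dP = 1/(−0.492) = -2.033.
ε = (dQ/dP)(P/Q) = (-2.033)(117.69/86).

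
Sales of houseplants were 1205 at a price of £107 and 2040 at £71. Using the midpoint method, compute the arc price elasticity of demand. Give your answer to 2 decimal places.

-1.27

ΔQ = 2040 − 1205 = 835; ΔP = 71 − 107 = -36.
Midpoints: P̄ = 89.00, Q̄ = 1622.5.
ε = (ΔQ/ΔP)(P̄/Q̄) = (835/-36)(89.00/1622.5).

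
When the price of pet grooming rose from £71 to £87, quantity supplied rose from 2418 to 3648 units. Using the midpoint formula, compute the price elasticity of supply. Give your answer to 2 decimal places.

ΔQ = 3648 − 2418 = 1230; ΔP = 87 − 71 = 16.
Midpoints: P̄ = 79.00, Q̄ = 3033.0.
ε_s = (ΔQ/ΔP)(P̄/Q̄) = (1230/16)(79.00/3033.0).

2.00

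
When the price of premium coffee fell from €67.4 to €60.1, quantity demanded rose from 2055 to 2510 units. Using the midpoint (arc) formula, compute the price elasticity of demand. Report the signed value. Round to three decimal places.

-1.741

ΔQ = 2510 − 2055 = 455; ΔP = 60.1 − 67.4 = -7.3.
Midpoints: P̄ = 63.75, Q̄ = 2282.5.
ε = (ΔQ/ΔP)(P̄/Q̄) = (455/-7.3)(63.75/2282.5).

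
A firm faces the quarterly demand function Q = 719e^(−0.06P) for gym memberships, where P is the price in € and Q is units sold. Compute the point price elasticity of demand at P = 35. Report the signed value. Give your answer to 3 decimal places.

At P = 35, Q = 88.046.
dQ/dP = −0.06·719e^(−0.06P) = −0.06Q = -5.283.
ε = (dQ/dP)(P/Q) = (-5.283)(35/88.046).

-2.100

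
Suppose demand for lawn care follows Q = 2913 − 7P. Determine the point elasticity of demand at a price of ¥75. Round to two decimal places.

At P = 75, Q = 2388.
dQ/dP = −7.
ε = (dQ/dP)(P/Q) = (-7)(75/2388).

-0.22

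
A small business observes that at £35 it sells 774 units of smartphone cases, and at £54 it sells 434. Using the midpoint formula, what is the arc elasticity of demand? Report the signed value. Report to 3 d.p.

ΔQ = 434 − 774 = -340; ΔP = 54 − 35 = 19.
Midpoints: P̄ = 44.50, Q̄ = 604.0.
ε = (ΔQ/ΔP)(P̄/Q̄) = (-340/19)(44.50/604.0).

-1.318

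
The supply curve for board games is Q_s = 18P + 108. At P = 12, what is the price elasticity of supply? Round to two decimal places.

At P = 12, Q_s = 324.
dQ_s/dP = 18.
ε_s = (dQ_s/dP)(P/Q_s) = (18)(12/324).

0.67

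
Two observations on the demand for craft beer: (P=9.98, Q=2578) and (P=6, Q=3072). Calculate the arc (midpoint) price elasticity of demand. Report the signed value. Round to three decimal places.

ΔQ = 3072 − 2578 = 494; ΔP = 6 − 9.98 = -3.98.
Midpoints: P̄ = 7.99, Q̄ = 2825.0.
ε = (ΔQ/ΔP)(P̄/Q̄) = (494/-3.98)(7.99/2825.0).

-0.351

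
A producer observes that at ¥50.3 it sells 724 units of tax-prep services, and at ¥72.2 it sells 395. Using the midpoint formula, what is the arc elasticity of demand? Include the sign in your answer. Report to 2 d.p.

-1.64

ΔQ = 395 − 724 = -329; ΔP = 72.2 − 50.3 = 21.9.
Midpoints: P̄ = 61.25, Q̄ = 559.5.
ε = (ΔQ/ΔP)(P̄/Q̄) = (-329/21.9)(61.25/559.5).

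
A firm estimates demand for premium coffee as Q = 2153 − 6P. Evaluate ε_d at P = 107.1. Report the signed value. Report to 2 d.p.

At P = 107.1, Q = 1510.400.
dQ/dP = −6.
ε = (dQ/dP)(P/Q) = (-6)(107.1/1510.400).

-0.43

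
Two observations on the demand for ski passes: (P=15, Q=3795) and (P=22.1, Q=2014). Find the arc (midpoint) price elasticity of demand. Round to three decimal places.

-1.602

ΔQ = 2014 − 3795 = -1781; ΔP = 22.1 − 15 = 7.1.
Midpoints: P̄ = 18.55, Q̄ = 2904.5.
ε = (ΔQ/ΔP)(P̄/Q̄) = (-1781/7.1)(18.55/2904.5).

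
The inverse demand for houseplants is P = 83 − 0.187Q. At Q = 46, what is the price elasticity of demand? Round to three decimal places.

At Q = 46, P = 83 − 0.187(46) = 74.40.
dP/dQ = −0.187, so dQ/dP = 1/(−0.187) = -5.348.
ε = (dQ/dP)(P/Q) = (-5.348)(74.40/46).

-8.649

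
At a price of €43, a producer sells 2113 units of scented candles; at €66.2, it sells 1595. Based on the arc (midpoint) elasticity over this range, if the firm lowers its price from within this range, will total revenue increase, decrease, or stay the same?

decrease

Arc ε = (-518/23.2)(54.60/1854.0) ≈ -0.658.
|ε| = 0.66 < 1, so demand is inelastic. A price cut therefore reduces total revenue.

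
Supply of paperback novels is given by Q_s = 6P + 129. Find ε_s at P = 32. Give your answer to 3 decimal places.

At P = 32, Q_s = 321.
dQ_s/dP = 6.
ε_s = (dQ_s/dP)(P/Q_s) = (6)(32/321).

0.598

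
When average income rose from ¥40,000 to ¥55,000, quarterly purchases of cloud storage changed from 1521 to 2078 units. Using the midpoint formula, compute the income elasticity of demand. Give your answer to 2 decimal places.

0.98

ΔQ = 557, ΔI = 15000. Midpoints: Ī = 47,500, Q̄ = 1799.5.
ε_I = (ΔQ/ΔI)(Ī/Q̄) = (557/15000)(47500/1799.5).
ε_I > 0, so the good is normal.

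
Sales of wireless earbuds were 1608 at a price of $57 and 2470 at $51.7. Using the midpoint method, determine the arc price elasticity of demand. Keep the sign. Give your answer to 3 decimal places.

ΔQ = 2470 − 1608 = 862; ΔP = 51.7 − 57 = -5.3.
Midpoints: P̄ = 54.35, Q̄ = 2039.0.
ε = (ΔQ/ΔP)(P̄/Q̄) = (862/-5.3)(54.35/2039.0).

-4.335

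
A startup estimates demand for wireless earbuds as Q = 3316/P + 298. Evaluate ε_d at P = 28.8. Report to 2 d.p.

At P = 28.8, Q = 413.139.
dQ/dP = −3316/P² = -3.998.
ε = (dQ/dP)(P/Q) = (-3.998)(28.8/413.139).
|ε| < 1, so demand is inelastic at this price.

-0.28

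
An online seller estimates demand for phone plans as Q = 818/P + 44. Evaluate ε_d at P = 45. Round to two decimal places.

-0.29

At P = 45, Q = 62.178.
dQ/dP = −818/P² = -0.404.
ε = (dQ/dP)(P/Q) = (-0.404)(45/62.178).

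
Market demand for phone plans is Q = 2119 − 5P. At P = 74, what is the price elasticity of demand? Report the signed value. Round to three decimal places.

-0.212

At P = 74, Q = 1749.
dQ/dP = −5.
ε = (dQ/dP)(P/Q) = (-5)(74/1749).
|ε| < 1, so demand is inelastic at this price.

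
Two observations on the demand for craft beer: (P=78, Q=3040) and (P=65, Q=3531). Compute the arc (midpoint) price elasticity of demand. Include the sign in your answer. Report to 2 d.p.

-0.82

ΔQ = 3531 − 3040 = 491; ΔP = 65 − 78 = -13.
Midpoints: P̄ = 71.50, Q̄ = 3285.5.
ε = (ΔQ/ΔP)(P̄/Q̄) = (491/-13)(71.50/3285.5).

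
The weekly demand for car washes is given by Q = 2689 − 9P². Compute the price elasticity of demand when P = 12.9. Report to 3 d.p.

-2.514

At P = 12.9, Q = 1191.310.
dQ/dP = −18P = -232.200.
ε = (dQ/dP)(P/Q) = (-232.200)(12.9/1191.310).
|ε| > 1, so demand is elastic at this price.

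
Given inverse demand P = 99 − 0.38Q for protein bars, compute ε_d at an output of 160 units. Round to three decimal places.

At Q = 160, P = 99 − 0.38(160) = 38.20.
dP/dQ = −0.38, so dQ/dP = 1/(−0.38) = -2.632.
ε = (dQ/dP)(P/Q) = (-2.632)(38.20/160).

-0.628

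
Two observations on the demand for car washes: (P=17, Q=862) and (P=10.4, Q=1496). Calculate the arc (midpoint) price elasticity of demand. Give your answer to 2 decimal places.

ΔQ = 1496 − 862 = 634; ΔP = 10.4 − 17 = -6.6.
Midpoints: P̄ = 13.70, Q̄ = 1179.0.
ε = (ΔQ/ΔP)(P̄/Q̄) = (634/-6.6)(13.70/1179.0).

-1.12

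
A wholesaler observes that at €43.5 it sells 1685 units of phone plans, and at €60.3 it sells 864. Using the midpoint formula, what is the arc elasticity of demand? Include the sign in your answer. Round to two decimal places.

ΔQ = 864 − 1685 = -821; ΔP = 60.3 − 43.5 = 16.8.
Midpoints: P̄ = 51.90, Q̄ = 1274.5.
ε = (ΔQ/ΔP)(P̄/Q̄) = (-821/16.8)(51.90/1274.5).

-1.99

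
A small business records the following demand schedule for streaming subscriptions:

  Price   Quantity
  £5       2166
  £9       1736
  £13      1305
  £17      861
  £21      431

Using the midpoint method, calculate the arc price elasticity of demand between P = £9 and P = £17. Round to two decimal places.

At P = 9, Q = 1736; at P = 17, Q = 861.
ΔQ = -875, ΔP = 8. Midpoints: P̄ = 13.00, Q̄ = 1298.5.
ε = (ΔQ/ΔP)(P̄/Q̄) = (-875/8)(13.00/1298.5).

-1.10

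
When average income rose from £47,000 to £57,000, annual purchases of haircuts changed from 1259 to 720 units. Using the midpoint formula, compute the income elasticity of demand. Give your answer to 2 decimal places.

-2.83

ΔQ = -539, ΔI = 10000. Midpoints: Ī = 52,000, Q̄ = 989.5.
ε_I = (ΔQ/ΔI)(Ī/Q̄) = (-539/10000)(52000/989.5).
ε_I < 0, so the good is inferior.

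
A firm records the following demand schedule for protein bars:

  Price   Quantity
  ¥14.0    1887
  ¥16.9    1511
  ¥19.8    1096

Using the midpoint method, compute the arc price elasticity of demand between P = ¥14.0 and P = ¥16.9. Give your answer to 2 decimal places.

-1.18

At P = 14.0, Q = 1887; at P = 16.9, Q = 1511.
ΔQ = -376, ΔP = 2.9. Midpoints: P̄ = 15.45, Q̄ = 1699.0.
ε = (ΔQ/ΔP)(P̄/Q̄) = (-376/2.9)(15.45/1699.0).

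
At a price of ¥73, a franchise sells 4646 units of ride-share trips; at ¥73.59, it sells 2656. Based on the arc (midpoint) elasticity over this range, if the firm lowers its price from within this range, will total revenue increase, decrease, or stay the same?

Arc ε = (-1990/0.59)(73.30/3651.0) ≈ -67.712.
|ε| = 67.71 > 1, so demand is elastic. A price cut therefore raises total revenue.

increase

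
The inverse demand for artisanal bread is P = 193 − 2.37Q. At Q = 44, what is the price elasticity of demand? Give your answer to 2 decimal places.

-0.85

At Q = 44, P = 193 − 2.37(44) = 88.72.
dP/dQ = −2.37, so dQ/dP = 1/(−2.37) = -0.422.
ε = (dQ/dP)(P/Q) = (-0.422)(88.72/44).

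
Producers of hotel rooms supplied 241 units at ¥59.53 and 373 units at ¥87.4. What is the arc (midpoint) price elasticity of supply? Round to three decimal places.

1.133

ΔQ = 373 − 241 = 132; ΔP = 87.4 − 59.53 = 27.87.
Midpoints: P̄ = 73.47, Q̄ = 307.0.
ε_s = (ΔQ/ΔP)(P̄/Q̄) = (132/27.87)(73.47/307.0).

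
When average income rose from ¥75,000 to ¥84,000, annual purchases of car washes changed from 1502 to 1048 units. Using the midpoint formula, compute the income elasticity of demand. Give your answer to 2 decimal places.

ΔQ = -454, ΔI = 9000. Midpoints: Ī = 79,500, Q̄ = 1275.0.
ε_I = (ΔQ/ΔI)(Ī/Q̄) = (-454/9000)(79500/1275.0).

-3.15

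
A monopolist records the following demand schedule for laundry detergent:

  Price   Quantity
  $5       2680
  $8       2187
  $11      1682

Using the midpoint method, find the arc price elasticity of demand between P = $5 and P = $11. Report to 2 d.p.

At P = 5, Q = 2680; at P = 11, Q = 1682.
ΔQ = -998, ΔP = 6. Midpoints: P̄ = 8.00, Q̄ = 2181.0.
ε = (ΔQ/ΔP)(P̄/Q̄) = (-998/6)(8.00/2181.0).

-0.61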